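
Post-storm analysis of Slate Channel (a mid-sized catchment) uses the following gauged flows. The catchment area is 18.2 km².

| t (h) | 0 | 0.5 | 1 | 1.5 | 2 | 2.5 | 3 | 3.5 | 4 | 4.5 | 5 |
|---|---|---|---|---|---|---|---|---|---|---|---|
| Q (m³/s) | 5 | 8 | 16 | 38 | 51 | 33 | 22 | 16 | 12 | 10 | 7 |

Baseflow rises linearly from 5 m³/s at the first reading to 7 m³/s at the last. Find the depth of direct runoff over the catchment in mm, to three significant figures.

d ≈ 15.0 mm

Direct runoff: 0.00, 2.80, 10.60, 32.40, 45.20, 27.00, 15.80, 9.60, 5.40, 3.20, 0.00 m³/s; ΣQ_DR = 152.0 m³/s.
V = ΣQ_DR · Δt = 152.0 × 1800 s = 2.736 × 10^5 m³.
Over A = 18.2 km², depth = V / A = 15.0 mm.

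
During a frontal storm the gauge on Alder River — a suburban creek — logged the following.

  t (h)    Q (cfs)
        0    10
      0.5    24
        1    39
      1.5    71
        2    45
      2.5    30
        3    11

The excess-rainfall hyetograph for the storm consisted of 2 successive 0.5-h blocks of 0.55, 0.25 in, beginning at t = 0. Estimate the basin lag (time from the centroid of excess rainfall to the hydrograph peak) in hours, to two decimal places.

Centroid of excess rainfall: t_c = Σ P_i·t̄_i / ΣP_i = 0.4062 h (block centres at 0.25, 0.75 h).
Hydrograph peak occurs at t = 1.5 h, so basin lag t_L = 1.5 − 0.4062 = 1.09 h.

t_L ≈ 1.09 h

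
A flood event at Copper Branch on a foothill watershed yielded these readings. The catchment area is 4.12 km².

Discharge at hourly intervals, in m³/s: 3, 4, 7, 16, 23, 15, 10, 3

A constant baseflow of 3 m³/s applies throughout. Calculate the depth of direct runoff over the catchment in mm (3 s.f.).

d ≈ 49.8 mm

Direct runoff: 0.0, 1.0, 4.0, 13.0, 20.0, 12.0, 7.0, 0.0 m³/s; ΣQ_DR = 57.00 m³/s.
V = ΣQ_DR · Δt = 57.00 × 3600 s = 2.052 × 10^5 m³.
Over A = 4.12 km², depth = V / A = 49.8 mm.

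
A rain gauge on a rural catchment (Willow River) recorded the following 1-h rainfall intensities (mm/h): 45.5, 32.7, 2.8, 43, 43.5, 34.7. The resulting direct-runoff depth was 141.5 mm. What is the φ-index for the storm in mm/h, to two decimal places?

φ ≈ 11.58 mm/h

Only the 5 blocks with intensity above φ contribute runoff: 45.5, 32.7, 43, 43.5, 34.7 mm/h.
Σ(I−φ)·Δt = d  ⇒  (45.5+32.7+43+43.5+34.7 − 5φ)·1 = 141.5
φ = (199.4 − 141.5/1) / 5 = 11.58 mm/h.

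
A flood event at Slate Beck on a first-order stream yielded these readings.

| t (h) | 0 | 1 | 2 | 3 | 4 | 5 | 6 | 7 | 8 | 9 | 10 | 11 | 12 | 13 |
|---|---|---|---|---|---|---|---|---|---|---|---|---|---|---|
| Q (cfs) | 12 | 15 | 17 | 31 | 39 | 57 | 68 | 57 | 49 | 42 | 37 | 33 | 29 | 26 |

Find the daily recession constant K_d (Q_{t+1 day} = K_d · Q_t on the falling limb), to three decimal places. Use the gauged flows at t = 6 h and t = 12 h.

Between t = 6 h and t = 12 h the flow falls from 68 to 29 cfs over 6×1 h = 6 h.
Per-interval ratio K = (29/68)^(1/6) = 0.8676; K_d = K^(24/1) = 0.033.

K_d ≈ 0.033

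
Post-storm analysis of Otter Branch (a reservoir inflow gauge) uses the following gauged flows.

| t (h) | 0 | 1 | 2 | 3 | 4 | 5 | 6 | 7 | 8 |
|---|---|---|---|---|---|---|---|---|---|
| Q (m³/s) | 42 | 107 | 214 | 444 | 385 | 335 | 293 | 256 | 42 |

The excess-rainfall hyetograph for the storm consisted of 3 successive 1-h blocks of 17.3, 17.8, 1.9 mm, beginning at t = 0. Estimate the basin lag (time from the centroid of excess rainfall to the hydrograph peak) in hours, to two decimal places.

Centroid of excess rainfall: t_c = Σ P_i·t̄_i / ΣP_i = 1.0838 h (block centres at 0.5, 1.5, 2.5 h).
Hydrograph peak occurs at t = 3 h, so basin lag t_L = 3 − 1.0838 = 1.92 h.

t_L ≈ 1.92 h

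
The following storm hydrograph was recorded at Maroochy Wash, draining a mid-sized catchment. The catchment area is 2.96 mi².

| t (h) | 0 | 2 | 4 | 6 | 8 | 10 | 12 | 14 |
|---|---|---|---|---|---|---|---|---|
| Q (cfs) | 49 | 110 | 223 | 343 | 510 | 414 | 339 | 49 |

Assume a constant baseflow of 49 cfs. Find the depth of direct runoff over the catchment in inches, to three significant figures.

d ≈ 1.72 in

Direct runoff: 0.0, 61.0, 174.0, 294.0, 461.0, 365.0, 290.0, 0.0 cfs; ΣQ_DR = 1645 cfs.
V = ΣQ_DR · Δt = 1645 × 7200 s = 1.184 × 10^7 ft³.
Over A = 2.96 mi², depth = V / A = 1.72 in.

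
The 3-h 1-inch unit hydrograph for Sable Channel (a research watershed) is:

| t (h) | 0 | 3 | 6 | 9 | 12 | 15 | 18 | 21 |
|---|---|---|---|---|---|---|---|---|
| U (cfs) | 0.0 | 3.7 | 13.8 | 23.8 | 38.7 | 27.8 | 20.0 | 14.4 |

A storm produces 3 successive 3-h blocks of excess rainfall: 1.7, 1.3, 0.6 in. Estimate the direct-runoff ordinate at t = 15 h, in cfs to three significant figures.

By discrete convolution, Q_j = Σ (P_i / 1 in) · U_{j−i}.
At t = 15 h (j=5): Q = (1.7/1)·27.8 + (1.3/1)·38.7 + (0.6/1)·23.8 = 112 cfs.

Q ≈ 112 cfs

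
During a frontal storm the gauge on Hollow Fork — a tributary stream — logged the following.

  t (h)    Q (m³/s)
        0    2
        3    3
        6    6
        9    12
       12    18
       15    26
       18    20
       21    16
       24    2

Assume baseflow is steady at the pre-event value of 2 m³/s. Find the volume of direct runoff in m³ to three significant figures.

Direct-runoff ordinates (Q − Q_b): 0.0, 1.0, 4.0, 10.0, 16.0, 24.0, 18.0, 14.0, 0.0 m³/s.
ΣQ_DR = 87.00 m³/s.
With Δt = 3 h = 10800 s, V = ΣQ_DR · Δt = 87.00 × 10800 = 9.40 × 10^5 m³.

V ≈ 9.40 × 10^5 m³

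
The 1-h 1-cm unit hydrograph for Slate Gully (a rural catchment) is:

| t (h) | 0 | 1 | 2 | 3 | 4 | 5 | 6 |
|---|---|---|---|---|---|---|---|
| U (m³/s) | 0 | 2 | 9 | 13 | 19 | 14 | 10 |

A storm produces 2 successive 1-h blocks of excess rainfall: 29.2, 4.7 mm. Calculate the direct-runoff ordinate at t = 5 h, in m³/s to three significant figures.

By discrete convolution, Q_j = Σ (P_i / 10 mm) · U_{j−i}.
At t = 5 h (j=5): Q = (29.2/10)·14 + (4.7/10)·19 = 49.8 m³/s.

Q ≈ 49.8 m³/s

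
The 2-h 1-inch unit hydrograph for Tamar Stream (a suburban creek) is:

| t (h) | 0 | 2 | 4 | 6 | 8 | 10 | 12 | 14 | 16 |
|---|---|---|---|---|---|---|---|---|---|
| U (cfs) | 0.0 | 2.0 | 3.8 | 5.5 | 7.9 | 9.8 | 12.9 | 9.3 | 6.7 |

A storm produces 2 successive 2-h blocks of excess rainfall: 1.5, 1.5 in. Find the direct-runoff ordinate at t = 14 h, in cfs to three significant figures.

Q ≈ 33.3 cfs

By discrete convolution, Q_j = Σ (P_i / 1 in) · U_{j−i}.
At t = 14 h (j=7): Q = (1.5/1)·9.3 + (1.5/1)·12.9 = 33.3 cfs.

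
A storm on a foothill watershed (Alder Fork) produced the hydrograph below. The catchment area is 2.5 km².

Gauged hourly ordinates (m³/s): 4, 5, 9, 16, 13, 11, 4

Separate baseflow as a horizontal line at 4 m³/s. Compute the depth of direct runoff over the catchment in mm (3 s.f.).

d ≈ 49.0 mm

Direct runoff: 0.0, 1.0, 5.0, 12.0, 9.0, 7.0, 0.0 m³/s; ΣQ_DR = 34.00 m³/s.
V = ΣQ_DR · Δt = 34.00 × 3600 s = 1.224 × 10^5 m³.
Over A = 2.5 km², depth = V / A = 49.0 mm.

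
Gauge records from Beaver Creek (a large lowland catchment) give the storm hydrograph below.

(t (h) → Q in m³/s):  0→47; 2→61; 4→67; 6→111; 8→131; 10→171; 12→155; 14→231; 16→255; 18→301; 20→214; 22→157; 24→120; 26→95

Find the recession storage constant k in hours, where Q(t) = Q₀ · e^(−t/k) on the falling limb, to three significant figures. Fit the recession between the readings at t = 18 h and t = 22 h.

On the falling limb, Q drops from 301 to 157 m³/s between t = 18 h and t = 22 h (Δt = 4 h).
k = −Δt / ln(Q₂/Q₁) = −4 / ln(157/301) = 6.15 h.

k ≈ 6.15 h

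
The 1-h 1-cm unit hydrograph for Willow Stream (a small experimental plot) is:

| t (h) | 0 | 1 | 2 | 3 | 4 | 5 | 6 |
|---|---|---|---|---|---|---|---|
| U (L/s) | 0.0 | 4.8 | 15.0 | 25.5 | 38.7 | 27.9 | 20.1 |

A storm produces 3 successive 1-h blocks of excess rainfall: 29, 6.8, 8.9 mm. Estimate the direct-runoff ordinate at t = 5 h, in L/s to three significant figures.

By discrete convolution, Q_j = Σ (P_i / 10 mm) · U_{j−i}.
At t = 5 h (j=5): Q = (29/10)·27.9 + (6.8/10)·38.7 + (8.9/10)·25.5 = 130 L/s.

Q ≈ 130 L/s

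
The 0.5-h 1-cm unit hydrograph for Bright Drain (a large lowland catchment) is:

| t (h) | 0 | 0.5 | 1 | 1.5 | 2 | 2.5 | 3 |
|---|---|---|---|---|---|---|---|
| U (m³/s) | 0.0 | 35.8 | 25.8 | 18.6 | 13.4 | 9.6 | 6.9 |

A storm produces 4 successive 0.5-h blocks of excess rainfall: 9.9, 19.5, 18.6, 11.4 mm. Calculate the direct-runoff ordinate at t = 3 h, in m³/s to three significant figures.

By discrete convolution, Q_j = Σ (P_i / 10 mm) · U_{j−i}.
At t = 3 h (j=6): Q = (9.9/10)·6.9 + (19.5/10)·9.6 + (18.6/10)·13.4 + (11.4/10)·18.6 = 71.7 m³/s.

Q ≈ 71.7 m³/s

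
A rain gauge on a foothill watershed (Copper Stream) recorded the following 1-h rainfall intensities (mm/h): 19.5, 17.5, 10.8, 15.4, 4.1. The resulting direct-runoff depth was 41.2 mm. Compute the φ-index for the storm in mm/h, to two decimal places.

Only the 4 blocks with intensity above φ contribute runoff: 19.5, 17.5, 10.8, 15.4 mm/h.
Σ(I−φ)·Δt = d  ⇒  (19.5+17.5+10.8+15.4 − 4φ)·1 = 41.2
φ = (63.20 − 41.2/1) / 4 = 5.50 mm/h.

φ ≈ 5.50 mm/h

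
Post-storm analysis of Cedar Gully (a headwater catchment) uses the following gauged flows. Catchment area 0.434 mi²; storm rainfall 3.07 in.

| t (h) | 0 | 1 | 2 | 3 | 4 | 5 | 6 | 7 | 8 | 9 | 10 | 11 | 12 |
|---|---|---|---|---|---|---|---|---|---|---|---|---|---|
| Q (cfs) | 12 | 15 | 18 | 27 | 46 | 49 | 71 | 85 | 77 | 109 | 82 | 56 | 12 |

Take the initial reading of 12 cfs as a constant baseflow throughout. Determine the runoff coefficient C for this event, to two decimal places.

ΣQ_DR = 503.0 cfs; V = ΣQ_DR·Δt = 1.811 × 10^6 ft³.
Runoff depth d = V / A = 1.796 in.
C = d / P = 1.796 / 3.07 = 0.58.

C ≈ 0.58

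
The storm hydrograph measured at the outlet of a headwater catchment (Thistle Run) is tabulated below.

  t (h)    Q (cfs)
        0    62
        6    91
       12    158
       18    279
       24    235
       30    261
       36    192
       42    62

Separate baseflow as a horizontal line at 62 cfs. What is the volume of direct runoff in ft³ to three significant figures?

V ≈ 1.82 × 10^7 ft³

Direct-runoff ordinates (Q − Q_b): 0.0, 29.0, 96.0, 217.0, 173.0, 199.0, 130.0, 0.0 cfs.
ΣQ_DR = 844.0 cfs.
With Δt = 6 h = 21600 s, V = ΣQ_DR · Δt = 844.0 × 21600 = 1.82 × 10^7 ft³.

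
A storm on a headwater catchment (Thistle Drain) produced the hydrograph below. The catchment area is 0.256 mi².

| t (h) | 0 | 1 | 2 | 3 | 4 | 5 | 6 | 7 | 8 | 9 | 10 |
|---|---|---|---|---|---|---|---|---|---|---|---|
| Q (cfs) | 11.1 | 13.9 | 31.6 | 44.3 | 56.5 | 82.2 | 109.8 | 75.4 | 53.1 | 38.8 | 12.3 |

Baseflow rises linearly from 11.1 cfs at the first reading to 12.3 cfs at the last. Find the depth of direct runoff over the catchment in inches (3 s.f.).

d ≈ 2.42 in

Direct runoff: 0.00, 2.68, 20.26, 32.84, 44.92, 70.50, 97.98, 63.46, 41.04, 26.62, 0.00 cfs; ΣQ_DR = 400.3 cfs.
V = ΣQ_DR · Δt = 400.3 × 3600 s = 1.441 × 10^6 ft³.
Over A = 0.256 mi², depth = V / A = 2.42 in.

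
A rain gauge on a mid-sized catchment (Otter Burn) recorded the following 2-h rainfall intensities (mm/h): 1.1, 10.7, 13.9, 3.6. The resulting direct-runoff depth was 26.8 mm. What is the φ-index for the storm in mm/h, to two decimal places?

Only the 2 blocks with intensity above φ contribute runoff: 10.7, 13.9 mm/h.
Σ(I−φ)·Δt = d  ⇒  (10.7+13.9 − 2φ)·2 = 26.8
φ = (24.60 − 26.8/2) / 2 = 5.60 mm/h.

φ ≈ 5.60 mm/h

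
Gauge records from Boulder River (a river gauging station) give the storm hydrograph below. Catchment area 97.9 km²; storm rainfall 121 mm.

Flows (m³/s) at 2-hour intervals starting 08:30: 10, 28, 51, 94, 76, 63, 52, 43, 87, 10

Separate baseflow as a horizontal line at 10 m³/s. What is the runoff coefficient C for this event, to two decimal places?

ΣQ_DR = 414.0 m³/s; V = ΣQ_DR·Δt = 2.981 × 10^6 m³.
Runoff depth d = V / A = 30.45 mm.
C = d / P = 30.45 / 121 = 0.25.

C ≈ 0.25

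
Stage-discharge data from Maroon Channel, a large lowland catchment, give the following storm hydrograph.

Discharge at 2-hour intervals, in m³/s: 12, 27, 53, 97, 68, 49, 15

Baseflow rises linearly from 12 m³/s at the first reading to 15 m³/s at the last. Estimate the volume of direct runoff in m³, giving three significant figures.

V ≈ 1.63 × 10^6 m³

Direct-runoff ordinates (Q − Q_b): 0.00, 14.50, 40.00, 83.50, 54.00, 34.50, 0.00 m³/s.
ΣQ_DR = 226.5 m³/s.
With Δt = 2 h = 7200 s, V = ΣQ_DR · Δt = 226.5 × 7200 = 1.63 × 10^6 m³.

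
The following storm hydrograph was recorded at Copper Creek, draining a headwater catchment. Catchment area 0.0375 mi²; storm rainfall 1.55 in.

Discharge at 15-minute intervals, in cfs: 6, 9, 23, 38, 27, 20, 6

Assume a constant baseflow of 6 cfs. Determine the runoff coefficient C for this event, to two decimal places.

C ≈ 0.58

ΣQ_DR = 87.00 cfs; V = ΣQ_DR·Δt = 78300 ft³.
Runoff depth d = V / A = 0.8988 in.
C = d / P = 0.8988 / 1.55 = 0.58.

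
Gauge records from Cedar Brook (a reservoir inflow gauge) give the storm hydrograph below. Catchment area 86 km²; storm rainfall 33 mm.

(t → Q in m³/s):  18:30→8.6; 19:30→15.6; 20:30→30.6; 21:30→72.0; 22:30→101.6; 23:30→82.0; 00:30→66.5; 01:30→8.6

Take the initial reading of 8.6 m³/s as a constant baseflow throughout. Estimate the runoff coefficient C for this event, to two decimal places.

C ≈ 0.40

ΣQ_DR = 316.7 m³/s; V = ΣQ_DR·Δt = 1.140 × 10^6 m³.
Runoff depth d = V / A = 13.26 mm.
C = d / P = 13.26 / 33 = 0.40.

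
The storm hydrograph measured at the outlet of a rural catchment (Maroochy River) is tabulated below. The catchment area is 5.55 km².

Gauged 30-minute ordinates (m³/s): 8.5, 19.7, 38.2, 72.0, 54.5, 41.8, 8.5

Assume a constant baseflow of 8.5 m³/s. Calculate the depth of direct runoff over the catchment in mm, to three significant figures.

Direct runoff: 0.0, 11.2, 29.7, 63.5, 46.0, 33.3, 0.0 m³/s; ΣQ_DR = 183.7 m³/s.
V = ΣQ_DR · Δt = 183.7 × 1800 s = 3.307 × 10^5 m³.
Over A = 5.55 km², depth = V / A = 59.6 mm.

d ≈ 59.6 mm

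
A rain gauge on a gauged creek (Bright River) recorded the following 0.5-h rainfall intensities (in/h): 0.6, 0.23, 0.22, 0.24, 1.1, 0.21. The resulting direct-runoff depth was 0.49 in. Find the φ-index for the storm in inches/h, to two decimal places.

φ ≈ 0.36 in/h

Only the 2 blocks with intensity above φ contribute runoff: 0.6, 1.1 in/h.
Σ(I−φ)·Δt = d  ⇒  (0.6+1.1 − 2φ)·0.5 = 0.49
φ = (1.700 − 0.49/0.5) / 2 = 0.36 in/h.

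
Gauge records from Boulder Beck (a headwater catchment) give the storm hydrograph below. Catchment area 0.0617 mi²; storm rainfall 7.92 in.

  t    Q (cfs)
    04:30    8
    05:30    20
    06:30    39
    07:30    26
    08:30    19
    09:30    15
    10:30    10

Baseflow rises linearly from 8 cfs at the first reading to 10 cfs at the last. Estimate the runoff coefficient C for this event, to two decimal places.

C ≈ 0.23

ΣQ_DR = 74.00 cfs; V = ΣQ_DR·Δt = 2.664 × 10^5 ft³.
Runoff depth d = V / A = 1.858 in.
C = d / P = 1.858 / 7.92 = 0.23.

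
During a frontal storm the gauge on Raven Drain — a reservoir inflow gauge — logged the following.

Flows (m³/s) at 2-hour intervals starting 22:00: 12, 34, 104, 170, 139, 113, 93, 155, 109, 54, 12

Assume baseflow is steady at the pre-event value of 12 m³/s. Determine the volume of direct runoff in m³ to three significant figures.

V ≈ 6.21 × 10^6 m³

Direct-runoff ordinates (Q − Q_b): 0.0, 22.0, 92.0, 158.0, 127.0, 101.0, 81.0, 143.0, 97.0, 42.0, 0.0 m³/s.
ΣQ_DR = 863.0 m³/s.
With Δt = 2 h = 7200 s, V = ΣQ_DR · Δt = 863.0 × 7200 = 6.21 × 10^6 m³.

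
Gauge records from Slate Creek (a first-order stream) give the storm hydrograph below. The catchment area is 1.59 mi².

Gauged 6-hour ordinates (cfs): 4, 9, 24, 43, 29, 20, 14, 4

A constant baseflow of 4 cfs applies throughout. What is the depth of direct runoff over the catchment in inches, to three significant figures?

Direct runoff: 0.0, 5.0, 20.0, 39.0, 25.0, 16.0, 10.0, 0.0 cfs; ΣQ_DR = 115.0 cfs.
V = ΣQ_DR · Δt = 115.0 × 21600 s = 2.484 × 10^6 ft³.
Over A = 1.59 mi², depth = V / A = 0.672 in.

d ≈ 0.672 in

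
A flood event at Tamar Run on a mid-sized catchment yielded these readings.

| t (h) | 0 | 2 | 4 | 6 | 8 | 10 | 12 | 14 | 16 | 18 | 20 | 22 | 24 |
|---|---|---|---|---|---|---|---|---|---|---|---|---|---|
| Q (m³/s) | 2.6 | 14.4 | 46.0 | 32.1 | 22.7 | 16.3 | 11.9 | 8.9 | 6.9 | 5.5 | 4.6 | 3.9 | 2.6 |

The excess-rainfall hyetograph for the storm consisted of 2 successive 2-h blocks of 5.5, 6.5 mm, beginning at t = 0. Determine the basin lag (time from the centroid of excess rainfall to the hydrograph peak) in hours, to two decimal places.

t_L ≈ 1.92 h

Centroid of excess rainfall: t_c = Σ P_i·t̄_i / ΣP_i = 2.0833 h (block centres at 1, 3 h).
Hydrograph peak occurs at t = 4 h, so basin lag t_L = 4 − 2.0833 = 1.92 h.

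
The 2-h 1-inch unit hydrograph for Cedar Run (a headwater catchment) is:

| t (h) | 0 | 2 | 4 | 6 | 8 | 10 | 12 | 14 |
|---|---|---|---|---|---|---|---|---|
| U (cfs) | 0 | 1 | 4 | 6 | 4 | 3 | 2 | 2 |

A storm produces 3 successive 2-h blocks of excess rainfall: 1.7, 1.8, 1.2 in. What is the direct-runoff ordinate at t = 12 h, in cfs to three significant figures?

Q ≈ 13.6 cfs

By discrete convolution, Q_j = Σ (P_i / 1 in) · U_{j−i}.
At t = 12 h (j=6): Q = (1.7/1)·2 + (1.8/1)·3 + (1.2/1)·4 = 13.6 cfs.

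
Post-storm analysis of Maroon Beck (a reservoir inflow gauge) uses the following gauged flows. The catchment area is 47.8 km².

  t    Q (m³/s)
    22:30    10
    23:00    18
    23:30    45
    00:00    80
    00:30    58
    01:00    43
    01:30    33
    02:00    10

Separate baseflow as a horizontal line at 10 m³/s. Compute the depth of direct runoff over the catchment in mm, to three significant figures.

d ≈ 8.17 mm

Direct runoff: 0.0, 8.0, 35.0, 70.0, 48.0, 33.0, 23.0, 0.0 m³/s; ΣQ_DR = 217.0 m³/s.
V = ΣQ_DR · Δt = 217.0 × 1800 s = 3.906 × 10^5 m³.
Over A = 47.8 km², depth = V / A = 8.17 mm.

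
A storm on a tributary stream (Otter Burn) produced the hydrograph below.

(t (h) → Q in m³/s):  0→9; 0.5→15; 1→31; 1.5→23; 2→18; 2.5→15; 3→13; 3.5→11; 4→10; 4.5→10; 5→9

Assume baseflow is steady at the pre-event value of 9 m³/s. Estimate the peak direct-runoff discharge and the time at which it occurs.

Subtracting baseflow gives direct-runoff ordinates: 0.0, 6.0, 22.0, 14.0, 9.0, 6.0, 4.0, 2.0, 1.0, 1.0, 0.0 m³/s.
The maximum is 22.0 m³/s, occurring at the reading for t = 1 h.

Q_p = 22.0 m³/s at t = 1 h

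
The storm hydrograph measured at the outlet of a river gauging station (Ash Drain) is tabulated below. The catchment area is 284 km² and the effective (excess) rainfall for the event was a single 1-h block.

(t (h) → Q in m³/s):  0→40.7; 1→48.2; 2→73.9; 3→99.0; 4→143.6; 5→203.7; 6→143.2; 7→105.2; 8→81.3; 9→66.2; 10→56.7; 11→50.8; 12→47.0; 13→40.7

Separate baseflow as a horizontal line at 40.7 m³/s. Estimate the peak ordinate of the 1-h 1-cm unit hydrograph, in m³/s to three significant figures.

U_p ≈ 204 m³/s

Direct runoff: 0.0, 7.5, 33.2, 58.3, 102.9, 163.0, 102.5, 64.5, 40.6, 25.5, 16.0, 10.1, 6.3, 0.0 m³/s; ΣQ_DR = 630.4 m³/s, peak = 163.0 m³/s.
Runoff depth d = ΣQ_DR·Δt / A = 630.4 × 3600 / (284 km²) = 7.991 mm.
The 1-cm UH is the DRH scaled by (10 mm)/d, so U_p = 163.0 × 10/7.991 = 204 m³/s.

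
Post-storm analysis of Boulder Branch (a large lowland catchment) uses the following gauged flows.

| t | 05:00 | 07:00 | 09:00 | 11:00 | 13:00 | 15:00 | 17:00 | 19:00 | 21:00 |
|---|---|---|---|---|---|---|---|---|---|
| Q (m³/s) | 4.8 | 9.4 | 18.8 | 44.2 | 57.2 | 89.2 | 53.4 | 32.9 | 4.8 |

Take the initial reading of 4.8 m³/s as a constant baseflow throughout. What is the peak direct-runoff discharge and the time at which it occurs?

Q_p = 84.4 m³/s at t = 15:00

Subtracting baseflow gives direct-runoff ordinates: 0.0, 4.6, 14.0, 39.4, 52.4, 84.4, 48.6, 28.1, 0.0 m³/s.
The maximum is 84.4 m³/s, occurring at the reading for t = 15:00.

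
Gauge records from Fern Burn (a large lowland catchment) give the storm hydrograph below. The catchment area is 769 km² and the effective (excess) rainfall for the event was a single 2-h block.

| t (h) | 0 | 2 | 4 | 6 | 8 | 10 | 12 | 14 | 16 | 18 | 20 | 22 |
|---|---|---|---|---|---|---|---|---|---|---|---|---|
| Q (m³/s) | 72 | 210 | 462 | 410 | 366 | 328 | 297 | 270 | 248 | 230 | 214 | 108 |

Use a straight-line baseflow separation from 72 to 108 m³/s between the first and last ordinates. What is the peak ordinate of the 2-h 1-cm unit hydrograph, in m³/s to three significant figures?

U_p ≈ 192 m³/s

Direct runoff: 0.00, 134.73, 383.45, 328.18, 280.91, 239.64, 205.36, 175.09, 149.82, 128.55, 109.27, 0.00 m³/s; ΣQ_DR = 2135 m³/s, peak = 383.45 m³/s.
Runoff depth d = ΣQ_DR·Δt / A = 2135 × 7200 / (769 km²) = 19.99 mm.
The 1-cm UH is the DRH scaled by (10 mm)/d, so U_p = 383.45 × 10/19.99 = 192 m³/s.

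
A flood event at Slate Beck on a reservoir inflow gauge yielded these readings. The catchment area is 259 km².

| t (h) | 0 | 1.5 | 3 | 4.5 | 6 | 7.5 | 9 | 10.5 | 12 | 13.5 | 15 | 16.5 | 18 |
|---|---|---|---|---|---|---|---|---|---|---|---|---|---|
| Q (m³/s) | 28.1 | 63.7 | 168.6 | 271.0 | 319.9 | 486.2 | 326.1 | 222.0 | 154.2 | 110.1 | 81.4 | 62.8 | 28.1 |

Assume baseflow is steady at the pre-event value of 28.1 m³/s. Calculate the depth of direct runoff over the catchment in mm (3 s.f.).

Direct runoff: 0.0, 35.6, 140.5, 242.9, 291.8, 458.1, 298.0, 193.9, 126.1, 82.0, 53.3, 34.7, 0.0 m³/s; ΣQ_DR = 1957 m³/s.
V = ΣQ_DR · Δt = 1957 × 5400 s = 1.057 × 10^7 m³.
Over A = 259 km², depth = V / A = 40.8 mm.

d ≈ 40.8 mm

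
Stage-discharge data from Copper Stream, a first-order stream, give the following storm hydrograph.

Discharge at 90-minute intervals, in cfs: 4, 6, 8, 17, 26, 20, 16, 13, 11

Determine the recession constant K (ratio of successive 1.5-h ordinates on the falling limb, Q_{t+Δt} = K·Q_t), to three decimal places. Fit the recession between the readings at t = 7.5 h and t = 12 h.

K ≈ 0.819

Using the recession-limb readings at t = 7.5 h and t = 12 h: Q falls from 20 to 11 cfs over 3 intervals.
K = (Q₂/Q₁)^(1/3) = (11/20)^(1/3) = 0.819.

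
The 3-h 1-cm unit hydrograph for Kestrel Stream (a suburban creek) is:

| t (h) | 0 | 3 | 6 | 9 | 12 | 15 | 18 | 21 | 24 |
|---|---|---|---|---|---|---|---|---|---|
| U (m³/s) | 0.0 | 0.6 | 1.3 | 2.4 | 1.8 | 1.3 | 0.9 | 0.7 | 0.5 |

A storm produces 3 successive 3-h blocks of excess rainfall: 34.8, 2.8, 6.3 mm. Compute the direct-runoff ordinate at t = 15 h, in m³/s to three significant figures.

Q ≈ 6.54 m³/s

By discrete convolution, Q_j = Σ (P_i / 10 mm) · U_{j−i}.
At t = 15 h (j=5): Q = (34.8/10)·1.3 + (2.8/10)·1.8 + (6.3/10)·2.4 = 6.54 m³/s.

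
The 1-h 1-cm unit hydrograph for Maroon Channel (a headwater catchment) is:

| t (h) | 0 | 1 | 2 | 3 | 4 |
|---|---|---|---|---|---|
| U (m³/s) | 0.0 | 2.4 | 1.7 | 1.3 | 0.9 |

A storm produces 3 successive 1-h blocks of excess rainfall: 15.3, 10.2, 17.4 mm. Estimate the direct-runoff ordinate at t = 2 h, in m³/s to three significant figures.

Q ≈ 5.05 m³/s

By discrete convolution, Q_j = Σ (P_i / 10 mm) · U_{j−i}.
At t = 2 h (j=2): Q = (15.3/10)·1.7 + (10.2/10)·2.4 + (17.4/10)·0.0 = 5.05 m³/s.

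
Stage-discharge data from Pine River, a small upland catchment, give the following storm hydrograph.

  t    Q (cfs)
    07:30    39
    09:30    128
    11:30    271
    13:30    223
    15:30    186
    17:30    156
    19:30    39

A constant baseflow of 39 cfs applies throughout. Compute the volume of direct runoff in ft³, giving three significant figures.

V ≈ 5.54 × 10^6 ft³

Direct-runoff ordinates (Q − Q_b): 0.0, 89.0, 232.0, 184.0, 147.0, 117.0, 0.0 cfs.
ΣQ_DR = 769.0 cfs.
With Δt = 2 h = 7200 s, V = ΣQ_DR · Δt = 769.0 × 7200 = 5.54 × 10^6 ft³.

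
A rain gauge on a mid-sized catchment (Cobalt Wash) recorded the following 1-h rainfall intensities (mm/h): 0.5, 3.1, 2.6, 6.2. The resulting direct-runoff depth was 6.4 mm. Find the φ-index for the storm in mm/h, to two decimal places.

Only the 3 blocks with intensity above φ contribute runoff: 3.1, 2.6, 6.2 mm/h.
Σ(I−φ)·Δt = d  ⇒  (3.1+2.6+6.2 − 3φ)·1 = 6.4
φ = (11.90 − 6.4/1) / 3 = 1.83 mm/h.

φ ≈ 1.83 mm/h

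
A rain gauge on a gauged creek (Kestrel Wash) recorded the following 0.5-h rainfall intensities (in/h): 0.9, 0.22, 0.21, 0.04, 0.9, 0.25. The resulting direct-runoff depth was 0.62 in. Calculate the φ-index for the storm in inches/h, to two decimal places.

φ ≈ 0.28 in/h

Only the 2 blocks with intensity above φ contribute runoff: 0.9, 0.9 in/h.
Σ(I−φ)·Δt = d  ⇒  (0.9+0.9 − 2φ)·0.5 = 0.62
φ = (1.800 − 0.62/0.5) / 2 = 0.28 in/h.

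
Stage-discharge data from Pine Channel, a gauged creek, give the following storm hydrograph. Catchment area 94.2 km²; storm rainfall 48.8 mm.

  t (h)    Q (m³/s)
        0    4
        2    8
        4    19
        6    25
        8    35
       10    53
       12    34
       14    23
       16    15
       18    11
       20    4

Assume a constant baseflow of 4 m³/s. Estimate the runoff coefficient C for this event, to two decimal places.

C ≈ 0.29

ΣQ_DR = 187.0 m³/s; V = ΣQ_DR·Δt = 1.346 × 10^6 m³.
Runoff depth d = V / A = 14.29 mm.
C = d / P = 14.29 / 48.8 = 0.29.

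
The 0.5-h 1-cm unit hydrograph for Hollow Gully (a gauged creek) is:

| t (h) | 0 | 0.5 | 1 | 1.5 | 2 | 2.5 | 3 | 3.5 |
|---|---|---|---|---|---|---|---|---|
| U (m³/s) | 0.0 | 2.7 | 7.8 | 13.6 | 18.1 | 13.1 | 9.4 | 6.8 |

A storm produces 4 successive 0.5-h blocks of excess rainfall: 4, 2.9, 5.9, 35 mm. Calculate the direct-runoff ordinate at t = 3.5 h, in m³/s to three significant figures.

Q ≈ 76.5 m³/s

By discrete convolution, Q_j = Σ (P_i / 10 mm) · U_{j−i}.
At t = 3.5 h (j=7): Q = (4/10)·6.8 + (2.9/10)·9.4 + (5.9/10)·13.1 + (35/10)·18.1 = 76.5 m³/s.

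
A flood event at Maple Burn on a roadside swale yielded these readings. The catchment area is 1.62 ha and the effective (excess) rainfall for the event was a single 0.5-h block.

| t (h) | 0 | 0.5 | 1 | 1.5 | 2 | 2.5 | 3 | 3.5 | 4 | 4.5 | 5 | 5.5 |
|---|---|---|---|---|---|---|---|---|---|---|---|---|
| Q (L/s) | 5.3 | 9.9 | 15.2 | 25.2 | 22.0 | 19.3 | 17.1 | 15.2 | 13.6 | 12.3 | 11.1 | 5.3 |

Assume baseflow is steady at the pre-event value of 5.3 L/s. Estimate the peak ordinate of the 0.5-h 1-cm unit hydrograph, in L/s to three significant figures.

Direct runoff: 0.0, 4.6, 9.9, 19.9, 16.7, 14.0, 11.8, 9.9, 8.3, 7.0, 5.8, 0.0 L/s; ΣQ_DR = 107.9 L/s, peak = 19.9 L/s.
Runoff depth d = ΣQ_DR·Δt / A = 107.9 × 1800 / (1.62 ha) = 11.99 mm.
The 1-cm UH is the DRH scaled by (10 mm)/d, so U_p = 19.9 × 10/11.99 = 16.6 L/s.

U_p ≈ 16.6 L/s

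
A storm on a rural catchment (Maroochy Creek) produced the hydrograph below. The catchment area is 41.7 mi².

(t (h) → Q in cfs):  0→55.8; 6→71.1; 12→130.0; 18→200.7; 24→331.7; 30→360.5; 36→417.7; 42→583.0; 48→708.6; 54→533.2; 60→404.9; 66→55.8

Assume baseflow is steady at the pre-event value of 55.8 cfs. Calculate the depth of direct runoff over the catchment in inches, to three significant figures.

d ≈ 0.710 in

Direct runoff: 0.0, 15.3, 74.2, 144.9, 275.9, 304.7, 361.9, 527.2, 652.8, 477.4, 349.1, 0.0 cfs; ΣQ_DR = 3183 cfs.
V = ΣQ_DR · Δt = 3183 × 21600 s = 6.876 × 10^7 ft³.
Over A = 41.7 mi², depth = V / A = 0.710 in.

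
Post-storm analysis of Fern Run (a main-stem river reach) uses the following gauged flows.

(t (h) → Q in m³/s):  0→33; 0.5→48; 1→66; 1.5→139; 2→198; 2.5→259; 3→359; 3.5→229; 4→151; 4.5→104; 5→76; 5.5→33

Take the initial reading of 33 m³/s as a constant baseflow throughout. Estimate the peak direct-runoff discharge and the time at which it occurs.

Subtracting baseflow gives direct-runoff ordinates: 0.0, 15.0, 33.0, 106.0, 165.0, 226.0, 326.0, 196.0, 118.0, 71.0, 43.0, 0.0 m³/s.
The maximum is 326.0 m³/s, occurring at the reading for t = 3 h.

Q_p = 326.0 m³/s at t = 3 h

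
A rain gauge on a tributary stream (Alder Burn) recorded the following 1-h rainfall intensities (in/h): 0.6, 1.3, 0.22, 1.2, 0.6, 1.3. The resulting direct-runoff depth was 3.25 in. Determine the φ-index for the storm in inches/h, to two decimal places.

φ ≈ 0.35 in/h

Only the 5 blocks with intensity above φ contribute runoff: 0.6, 1.3, 1.2, 0.6, 1.3 in/h.
Σ(I−φ)·Δt = d  ⇒  (0.6+1.3+1.2+0.6+1.3 − 5φ)·1 = 3.25
φ = (5.000 − 3.25/1) / 5 = 0.35 in/h.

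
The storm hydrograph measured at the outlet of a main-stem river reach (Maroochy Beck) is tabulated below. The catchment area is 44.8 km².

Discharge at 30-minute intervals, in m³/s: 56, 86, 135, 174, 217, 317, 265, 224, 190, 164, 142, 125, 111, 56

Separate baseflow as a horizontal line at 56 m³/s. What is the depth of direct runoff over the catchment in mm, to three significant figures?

d ≈ 59.4 mm

Direct runoff: 0.0, 30.0, 79.0, 118.0, 161.0, 261.0, 209.0, 168.0, 134.0, 108.0, 86.0, 69.0, 55.0, 0.0 m³/s; ΣQ_DR = 1478 m³/s.
V = ΣQ_DR · Δt = 1478 × 1800 s = 2.660 × 10^6 m³.
Over A = 44.8 km², depth = V / A = 59.4 mm.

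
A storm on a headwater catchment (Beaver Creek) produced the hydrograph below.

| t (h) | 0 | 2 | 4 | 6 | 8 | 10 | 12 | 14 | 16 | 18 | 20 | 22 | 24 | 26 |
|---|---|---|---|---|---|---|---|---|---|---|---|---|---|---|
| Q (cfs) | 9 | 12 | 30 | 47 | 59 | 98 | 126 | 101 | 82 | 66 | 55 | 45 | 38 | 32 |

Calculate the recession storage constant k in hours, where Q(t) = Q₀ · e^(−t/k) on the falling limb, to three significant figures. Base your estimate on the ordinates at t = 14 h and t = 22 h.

On the falling limb, Q drops from 101 to 45 cfs between t = 14 h and t = 22 h (Δt = 8 h).
k = −Δt / ln(Q₂/Q₁) = −8 / ln(45/101) = 9.90 h.

k ≈ 9.90 h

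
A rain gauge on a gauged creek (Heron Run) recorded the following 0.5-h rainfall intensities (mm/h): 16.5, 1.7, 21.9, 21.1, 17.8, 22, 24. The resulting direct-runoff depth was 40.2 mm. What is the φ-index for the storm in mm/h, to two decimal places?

Only the 6 blocks with intensity above φ contribute runoff: 16.5, 21.9, 21.1, 17.8, 22, 24 mm/h.
Σ(I−φ)·Δt = d  ⇒  (16.5+21.9+21.1+17.8+22+24 − 6φ)·0.5 = 40.2
φ = (123.3 − 40.2/0.5) / 6 = 7.15 mm/h.

φ ≈ 7.15 mm/h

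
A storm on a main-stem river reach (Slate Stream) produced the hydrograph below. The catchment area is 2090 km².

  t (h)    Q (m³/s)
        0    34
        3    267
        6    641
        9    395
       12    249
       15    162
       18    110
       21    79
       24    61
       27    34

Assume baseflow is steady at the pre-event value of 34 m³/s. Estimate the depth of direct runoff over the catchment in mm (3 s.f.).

d ≈ 8.74 mm

Direct runoff: 0.0, 233.0, 607.0, 361.0, 215.0, 128.0, 76.0, 45.0, 27.0, 0.0 m³/s; ΣQ_DR = 1692 m³/s.
V = ΣQ_DR · Δt = 1692 × 10800 s = 1.827 × 10^7 m³.
Over A = 2090 km², depth = V / A = 8.74 mm.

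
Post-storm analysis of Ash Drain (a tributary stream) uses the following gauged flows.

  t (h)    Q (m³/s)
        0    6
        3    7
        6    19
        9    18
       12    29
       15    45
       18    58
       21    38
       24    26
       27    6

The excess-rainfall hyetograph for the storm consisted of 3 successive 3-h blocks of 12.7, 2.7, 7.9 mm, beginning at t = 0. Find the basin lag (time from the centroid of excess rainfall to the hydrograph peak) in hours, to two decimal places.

Centroid of excess rainfall: t_c = Σ P_i·t̄_i / ΣP_i = 3.8820 h (block centres at 1.5, 4.5, 7.5 h).
Hydrograph peak occurs at t = 18 h, so basin lag t_L = 18 − 3.8820 = 14.12 h.

t_L ≈ 14.12 h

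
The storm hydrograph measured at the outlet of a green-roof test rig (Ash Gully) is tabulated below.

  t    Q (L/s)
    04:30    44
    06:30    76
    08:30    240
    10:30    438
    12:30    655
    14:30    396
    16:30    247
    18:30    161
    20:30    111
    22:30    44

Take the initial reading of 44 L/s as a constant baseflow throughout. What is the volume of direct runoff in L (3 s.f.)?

Direct-runoff ordinates (Q − Q_b): 0.0, 32.0, 196.0, 394.0, 611.0, 352.0, 203.0, 117.0, 67.0, 0.0 L/s.
ΣQ_DR = 1972 L/s.
With Δt = 2 h = 7200 s, V = ΣQ_DR · Δt = 1972 × 7200 = 1.42 × 10^7 L.

V ≈ 1.42 × 10^7 L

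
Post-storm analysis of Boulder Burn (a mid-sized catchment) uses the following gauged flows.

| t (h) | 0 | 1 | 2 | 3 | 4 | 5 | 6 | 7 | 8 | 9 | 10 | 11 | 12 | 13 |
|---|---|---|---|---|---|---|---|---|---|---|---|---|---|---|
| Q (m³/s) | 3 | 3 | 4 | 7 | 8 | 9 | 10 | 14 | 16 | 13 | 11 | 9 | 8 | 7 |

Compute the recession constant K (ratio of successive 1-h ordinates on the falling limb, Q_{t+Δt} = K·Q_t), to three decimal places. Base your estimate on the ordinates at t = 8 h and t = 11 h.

K ≈ 0.825

Using the recession-limb readings at t = 8 h and t = 11 h: Q falls from 16 to 9 m³/s over 3 intervals.
K = (Q₂/Q₁)^(1/3) = (9/16)^(1/3) = 0.825.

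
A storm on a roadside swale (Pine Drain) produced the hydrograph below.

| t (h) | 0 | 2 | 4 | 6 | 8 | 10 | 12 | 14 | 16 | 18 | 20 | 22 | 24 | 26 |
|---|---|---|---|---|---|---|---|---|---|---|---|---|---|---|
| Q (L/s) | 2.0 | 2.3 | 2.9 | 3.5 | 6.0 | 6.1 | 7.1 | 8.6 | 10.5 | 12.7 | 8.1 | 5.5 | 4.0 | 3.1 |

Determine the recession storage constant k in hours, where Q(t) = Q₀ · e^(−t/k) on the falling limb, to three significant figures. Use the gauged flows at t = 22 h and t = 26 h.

On the falling limb, Q drops from 5.5 to 3.1 L/s between t = 22 h and t = 26 h (Δt = 4 h).
k = −Δt / ln(Q₂/Q₁) = −4 / ln(3.1/5.5) = 6.98 h.

k ≈ 6.98 h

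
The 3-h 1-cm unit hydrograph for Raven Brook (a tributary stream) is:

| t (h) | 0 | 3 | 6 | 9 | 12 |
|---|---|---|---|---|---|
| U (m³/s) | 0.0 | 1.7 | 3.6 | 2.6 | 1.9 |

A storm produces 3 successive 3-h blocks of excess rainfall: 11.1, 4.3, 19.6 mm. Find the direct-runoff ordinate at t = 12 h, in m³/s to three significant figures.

By discrete convolution, Q_j = Σ (P_i / 10 mm) · U_{j−i}.
At t = 12 h (j=4): Q = (11.1/10)·1.9 + (4.3/10)·2.6 + (19.6/10)·3.6 = 10.3 m³/s.

Q ≈ 10.3 m³/s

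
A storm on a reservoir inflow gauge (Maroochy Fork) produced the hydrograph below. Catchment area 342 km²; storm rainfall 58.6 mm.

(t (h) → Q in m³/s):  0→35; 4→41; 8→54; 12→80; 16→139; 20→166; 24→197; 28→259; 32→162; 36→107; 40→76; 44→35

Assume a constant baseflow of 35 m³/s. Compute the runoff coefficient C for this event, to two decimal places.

ΣQ_DR = 931.0 m³/s; V = ΣQ_DR·Δt = 1.341 × 10^7 m³.
Runoff depth d = V / A = 39.20 mm.
C = d / P = 39.20 / 58.6 = 0.67.

C ≈ 0.67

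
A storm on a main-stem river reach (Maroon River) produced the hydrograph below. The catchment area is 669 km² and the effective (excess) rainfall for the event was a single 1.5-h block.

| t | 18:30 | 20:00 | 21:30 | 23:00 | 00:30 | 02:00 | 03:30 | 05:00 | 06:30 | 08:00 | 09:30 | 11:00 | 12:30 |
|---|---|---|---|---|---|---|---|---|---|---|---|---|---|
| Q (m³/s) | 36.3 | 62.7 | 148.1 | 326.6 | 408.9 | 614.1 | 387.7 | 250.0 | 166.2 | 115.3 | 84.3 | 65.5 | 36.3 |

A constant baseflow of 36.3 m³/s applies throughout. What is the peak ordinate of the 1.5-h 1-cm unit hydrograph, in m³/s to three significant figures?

U_p ≈ 321 m³/s

Direct runoff: 0.0, 26.4, 111.8, 290.3, 372.6, 577.8, 351.4, 213.7, 129.9, 79.0, 48.0, 29.2, 0.0 m³/s; ΣQ_DR = 2230 m³/s, peak = 577.8 m³/s.
Runoff depth d = ΣQ_DR·Δt / A = 2230 × 5400 / (669 km²) = 18.00 mm.
The 1-cm UH is the DRH scaled by (10 mm)/d, so U_p = 577.8 × 10/18.00 = 321 m³/s.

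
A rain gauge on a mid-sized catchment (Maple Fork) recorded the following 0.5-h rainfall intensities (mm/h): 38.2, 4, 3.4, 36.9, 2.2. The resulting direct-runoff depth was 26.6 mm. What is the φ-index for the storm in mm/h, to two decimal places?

Only the 2 blocks with intensity above φ contribute runoff: 38.2, 36.9 mm/h.
Σ(I−φ)·Δt = d  ⇒  (38.2+36.9 − 2φ)·0.5 = 26.6
φ = (75.10 − 26.6/0.5) / 2 = 10.95 mm/h.

φ ≈ 10.95 mm/h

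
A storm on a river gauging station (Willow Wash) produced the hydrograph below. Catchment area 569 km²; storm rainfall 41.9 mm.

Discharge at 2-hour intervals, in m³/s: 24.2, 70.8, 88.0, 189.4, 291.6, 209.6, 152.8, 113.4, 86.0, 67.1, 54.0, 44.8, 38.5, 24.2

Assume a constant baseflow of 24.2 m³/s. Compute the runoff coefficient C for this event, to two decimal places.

ΣQ_DR = 1116 m³/s; V = ΣQ_DR·Δt = 8.032 × 10^6 m³.
Runoff depth d = V / A = 14.12 mm.
C = d / P = 14.12 / 41.9 = 0.34.

C ≈ 0.34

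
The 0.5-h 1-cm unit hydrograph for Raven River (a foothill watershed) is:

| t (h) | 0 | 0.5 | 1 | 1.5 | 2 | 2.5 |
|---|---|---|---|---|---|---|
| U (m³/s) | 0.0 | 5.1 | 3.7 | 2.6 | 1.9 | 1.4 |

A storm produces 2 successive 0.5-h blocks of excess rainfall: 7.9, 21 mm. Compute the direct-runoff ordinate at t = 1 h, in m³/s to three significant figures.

By discrete convolution, Q_j = Σ (P_i / 10 mm) · U_{j−i}.
At t = 1 h (j=2): Q = (7.9/10)·3.7 + (21/10)·5.1 = 13.6 m³/s.

Q ≈ 13.6 m³/s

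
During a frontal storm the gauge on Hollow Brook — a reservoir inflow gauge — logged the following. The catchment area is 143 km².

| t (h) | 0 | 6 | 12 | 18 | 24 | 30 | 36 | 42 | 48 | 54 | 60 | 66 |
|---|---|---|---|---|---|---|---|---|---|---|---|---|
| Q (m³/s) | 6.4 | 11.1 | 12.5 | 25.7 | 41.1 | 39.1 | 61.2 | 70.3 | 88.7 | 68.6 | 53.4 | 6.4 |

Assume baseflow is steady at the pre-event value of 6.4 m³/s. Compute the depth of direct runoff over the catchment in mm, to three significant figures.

d ≈ 61.6 mm

Direct runoff: 0.0, 4.7, 6.1, 19.3, 34.7, 32.7, 54.8, 63.9, 82.3, 62.2, 47.0, 0.0 m³/s; ΣQ_DR = 407.7 m³/s.
V = ΣQ_DR · Δt = 407.7 × 21600 s = 8.806 × 10^6 m³.
Over A = 143 km², depth = V / A = 61.6 mm.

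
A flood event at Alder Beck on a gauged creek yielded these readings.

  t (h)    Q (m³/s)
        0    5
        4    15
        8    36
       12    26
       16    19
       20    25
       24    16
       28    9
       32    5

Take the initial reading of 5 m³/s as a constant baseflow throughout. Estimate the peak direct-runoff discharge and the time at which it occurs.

Subtracting baseflow gives direct-runoff ordinates: 0.0, 10.0, 31.0, 21.0, 14.0, 20.0, 11.0, 4.0, 0.0 m³/s.
The maximum is 31.0 m³/s, occurring at the reading for t = 8 h.

Q_p = 31.0 m³/s at t = 8 h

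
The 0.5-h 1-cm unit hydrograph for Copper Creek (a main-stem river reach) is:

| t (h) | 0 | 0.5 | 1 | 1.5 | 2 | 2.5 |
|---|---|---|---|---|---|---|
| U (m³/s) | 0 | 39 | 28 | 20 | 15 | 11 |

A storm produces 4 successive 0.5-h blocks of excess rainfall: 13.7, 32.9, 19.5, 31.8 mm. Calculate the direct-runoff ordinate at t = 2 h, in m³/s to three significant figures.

Q ≈ 265 m³/s

By discrete convolution, Q_j = Σ (P_i / 10 mm) · U_{j−i}.
At t = 2 h (j=4): Q = (13.7/10)·15 + (32.9/10)·20 + (19.5/10)·28 + (31.8/10)·39 = 265 m³/s.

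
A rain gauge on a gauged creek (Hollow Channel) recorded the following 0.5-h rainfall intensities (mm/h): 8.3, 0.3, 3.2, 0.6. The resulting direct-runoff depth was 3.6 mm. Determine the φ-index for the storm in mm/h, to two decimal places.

Only the 2 blocks with intensity above φ contribute runoff: 8.3, 3.2 mm/h.
Σ(I−φ)·Δt = d  ⇒  (8.3+3.2 − 2φ)·0.5 = 3.6
φ = (11.50 − 3.6/0.5) / 2 = 2.15 mm/h.

φ ≈ 2.15 mm/h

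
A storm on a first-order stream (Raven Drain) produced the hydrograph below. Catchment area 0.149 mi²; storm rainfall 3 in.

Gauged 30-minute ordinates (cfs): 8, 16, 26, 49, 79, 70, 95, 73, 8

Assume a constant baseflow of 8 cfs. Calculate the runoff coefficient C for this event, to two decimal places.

ΣQ_DR = 352.0 cfs; V = ΣQ_DR·Δt = 6.336 × 10^5 ft³.
Runoff depth d = V / A = 1.830 in.
C = d / P = 1.830 / 3 = 0.61.

C ≈ 0.61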